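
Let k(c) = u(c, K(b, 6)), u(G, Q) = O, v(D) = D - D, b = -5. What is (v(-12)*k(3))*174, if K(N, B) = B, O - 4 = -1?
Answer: 0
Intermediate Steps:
O = 3 (O = 4 - 1 = 3)
v(D) = 0
u(G, Q) = 3
k(c) = 3
(v(-12)*k(3))*174 = (0*3)*174 = 0*174 = 0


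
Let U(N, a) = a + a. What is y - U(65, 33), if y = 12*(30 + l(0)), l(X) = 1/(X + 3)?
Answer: 298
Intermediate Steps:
U(N, a) = 2*a
l(X) = 1/(3 + X)
y = 364 (y = 12*(30 + 1/(3 + 0)) = 12*(30 + 1/3) = 12*(91/3) = 364)
y - U(65, 33) = 364 - 2*33 = 364 - 1*66 = 364 - 66 = 298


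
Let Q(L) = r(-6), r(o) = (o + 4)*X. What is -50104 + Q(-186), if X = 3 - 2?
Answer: -50106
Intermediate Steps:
X = 1
r(o) = 4 + o (r(o) = (o + 4)*1 = (4 + o)*1 = 4 + o)
Q(L) = -2 (Q(L) = 4 - 6 = -2)
-50104 + Q(-186) = -50104 - 2 = -50106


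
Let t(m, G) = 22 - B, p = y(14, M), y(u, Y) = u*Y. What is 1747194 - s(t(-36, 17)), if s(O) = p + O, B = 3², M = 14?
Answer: 1746985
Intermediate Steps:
y(u, Y) = Y*u
B = 9
p = 196 (p = 14*14 = 196)
t(m, G) = 13 (t(m, G) = 22 - 1*9 = 22 - 9 = 13)
s(O) = 196 + O
1747194 - s(t(-36, 17)) = 1747194 - (196 + 13) = 1747194 - 1*209 = 1747194 - 209 = 1746985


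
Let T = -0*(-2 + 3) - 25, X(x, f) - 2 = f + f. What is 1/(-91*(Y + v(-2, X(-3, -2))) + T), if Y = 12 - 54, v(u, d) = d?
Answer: 1/3979 ≈ 0.00025132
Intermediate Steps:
X(x, f) = 2 + 2*f (X(x, f) = 2 + (f + f) = 2 + 2*f)
Y = -42
T = -25 (T = -0 - 25 = -113*0 - 25 = 0 - 25 = -25)
1/(-91*(Y + v(-2, X(-3, -2))) + T) = 1/(-91*(-42 + (2 + 2*(-2))) - 25) = 1/(-91*(-42 + (2 - 4)) - 25) = 1/(-91*(-42 - 2) - 25) = 1/(-91*(-44) - 25) = 1/(4004 - 25) = 1/3979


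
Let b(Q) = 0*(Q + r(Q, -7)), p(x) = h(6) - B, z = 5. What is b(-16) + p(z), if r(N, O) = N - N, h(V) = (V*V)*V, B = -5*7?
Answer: 251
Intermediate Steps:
B = -35
h(V) = V**3 (h(V) = V**2*V = V**3)
p(x) = 251 (p(x) = 6**3 - 1*(-35) = 216 + 35 = 251)
r(N, O) = 0
b(Q) = 0 (b(Q) = 0*(Q + 0) = 0*Q = 0)
b(-16) + p(z) = 0 + 251 = 251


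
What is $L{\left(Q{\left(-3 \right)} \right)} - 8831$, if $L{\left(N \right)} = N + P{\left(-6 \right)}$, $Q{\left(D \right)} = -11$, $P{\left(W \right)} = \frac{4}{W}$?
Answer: $- \frac{26528}{3} \approx -8842.7$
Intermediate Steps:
$L{\left(N \right)} = - \frac{2}{3} + N$ ($L{\left(N \right)} = N + \frac{4}{-6} = N + 4 \left(- \frac{1}{6}\right) = N - \frac{2}{3} = - \frac{2}{3} + N$)
$L{\left(Q{\left(-3 \right)} \right)} - 8831 = \left(- \frac{2}{3} - 11\right) - 8831 = - \frac{35}{3} - 8831 = - \frac{26528}{3}$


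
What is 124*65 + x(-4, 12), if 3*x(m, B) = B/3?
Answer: 24184/3 ≈ 8061.3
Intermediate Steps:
x(m, B) = B/9 (x(m, B) = (B/3)/3 = B/9)
124*65 + x(-4, 12) = 124*65 + (1/9)*12 = 8060 + 4/3 = 24184/3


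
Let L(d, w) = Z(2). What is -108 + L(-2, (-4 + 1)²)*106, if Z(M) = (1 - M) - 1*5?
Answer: -744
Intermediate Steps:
Z(M) = -4 - M (Z(M) = (1 - M) - 5 = -4 - M)
L(d, w) = -6 (L(d, w) = -4 - 1*2 = -4 - 2 = -6)
-108 + L(-2, (-4 + 1)²)*106 = -108 - 6*106 = -108 - 636 = -744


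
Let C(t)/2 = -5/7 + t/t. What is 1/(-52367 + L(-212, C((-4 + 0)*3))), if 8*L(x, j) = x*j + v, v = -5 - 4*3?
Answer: -56/2933519 ≈ -1.9090e-5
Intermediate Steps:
C(t) = 4/7 (C(t) = 2*(-5/7 + t/t) = 2*(-5*⅐ + 1) = 2*(-5/7 + 1) = 2*(2/7) = 4/7)
v = -17 (v = -5 - 12 = -17)
L(x, j) = -17/8 + j*x/8 (L(x, j) = (x*j - 17)/8 = (j*x - 17)/8 = (-17 + j*x)/8 = -17/8 + j*x/8)
1/(-52367 + L(-212, C((-4 + 0)*3))) = 1/(-52367 + (-17/8 + (⅛)*(4/7)*(-212))) = 1/(-52367 + (-17/8 - 106/7)) = 1/(-52367 - 967/56) = 1/(-2933519/56) = -56/2933519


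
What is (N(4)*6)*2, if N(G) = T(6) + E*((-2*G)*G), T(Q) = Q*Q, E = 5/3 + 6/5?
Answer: -3344/5 ≈ -668.80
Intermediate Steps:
E = 43/15 (E = 5*(1/3) + 6*(1/5) = 5/3 + 6/5 = 43/15 ≈ 2.8667)
T(Q) = Q**2
N(G) = 36 - 86*G**2/15 (N(G) = 6**2 + 43*((-2*G)*G)/15 = 36 + 43*(-2*G**2)/15 = 36 - 86*G**2/15)
(N(4)*6)*2 = ((36 - 86/15*4**2)*6)*2 = ((36 - 86/15*16)*6)*2 = ((36 - 1376/15)*6)*2 = -836/15*6*2 = -1672/5*2 = -3344/5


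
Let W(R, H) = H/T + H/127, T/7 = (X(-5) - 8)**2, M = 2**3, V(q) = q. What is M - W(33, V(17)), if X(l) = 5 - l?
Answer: 25813/3556 ≈ 7.2590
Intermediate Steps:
M = 8
T = 28 (T = 7*((5 - 1*(-5)) - 8)**2 = 7*((5 + 5) - 8)**2 = 7*(10 - 8)**2 = 7*2**2 = 7*4 = 28)
W(R, H) = 155*H/3556 (W(R, H) = H/28 + H/127 = 155*H/3556)
M - W(33, V(17)) = 8 - 155*17/3556 = 8 - 1*2635/3556 = 8 - 2635/3556 = 25813/3556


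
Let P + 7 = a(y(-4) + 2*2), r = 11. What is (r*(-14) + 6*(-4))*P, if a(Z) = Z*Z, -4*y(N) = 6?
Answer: 267/2 ≈ 133.50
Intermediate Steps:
y(N) = -3/2 (y(N) = -1/4*6 = -3/2)
a(Z) = Z**2
P = -3/4 (P = -7 + (-3/2 + 2*2)**2 = -7 + (-3/2 + 4)**2 = -7 + (5/2)**2 = -7 + 25/4 = -3/4 ≈ -0.75000)
(r*(-14) + 6*(-4))*P = (11*(-14) + 6*(-4))*(-3/4) = (-154 - 24)*(-3/4) = -178*(-3/4) = 267/2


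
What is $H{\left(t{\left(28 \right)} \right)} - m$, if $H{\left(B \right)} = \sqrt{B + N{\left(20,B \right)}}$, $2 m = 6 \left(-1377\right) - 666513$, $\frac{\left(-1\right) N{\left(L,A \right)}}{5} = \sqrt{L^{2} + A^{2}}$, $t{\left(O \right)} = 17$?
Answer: $\frac{674775}{2} + \sqrt{17 - 5 \sqrt{689}} \approx 3.3739 \cdot 10^{5} + 10.689 i$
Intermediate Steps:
$N{\left(L,A \right)} = - 5 \sqrt{A^{2} + L^{2}}$ ($N{\left(L,A \right)} = - 5 \sqrt{L^{2} + A^{2}} = - 5 \sqrt{A^{2} + L^{2}}$)
$m = - \frac{674775}{2}$ ($m = \frac{6 \left(-1377\right) - 666513}{2} = \frac{-8262 - 666513}{2} = \frac{1}{2} \left(-674775\right) = - \frac{674775}{2} \approx -3.3739 \cdot 10^{5}$)
$H{\left(B \right)} = \sqrt{B - 5 \sqrt{400 + B^{2}}}$ ($H{\left(B \right)} = \sqrt{B - 5 \sqrt{B^{2} + 20^{2}}} = \sqrt{B - 5 \sqrt{B^{2} + 400}} = \sqrt{B - 5 \sqrt{400 + B^{2}}}$)
$H{\left(t{\left(28 \right)} \right)} - m = \sqrt{17 - 5 \sqrt{400 + 17^{2}}} - - \frac{674775}{2} = \sqrt{17 - 5 \sqrt{400 + 289}} + \frac{674775}{2} = \sqrt{17 - 5 \sqrt{689}} + \frac{674775}{2} = \frac{674775}{2} + \sqrt{17 - 5 \sqrt{689}}$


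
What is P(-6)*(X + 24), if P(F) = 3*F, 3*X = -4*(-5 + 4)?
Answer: -456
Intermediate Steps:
X = 4/3 (X = (-4*(-5 + 4))/3 = (-4*(-1))/3 = (1/3)*4 = 4/3 ≈ 1.3333)
P(-6)*(X + 24) = (3*(-6))*(4/3 + 24) = -18*76/3 = -456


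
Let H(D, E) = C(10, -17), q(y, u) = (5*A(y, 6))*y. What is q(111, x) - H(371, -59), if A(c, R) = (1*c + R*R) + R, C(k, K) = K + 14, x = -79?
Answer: 84918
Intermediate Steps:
C(k, K) = 14 + K
A(c, R) = R + c + R² (A(c, R) = (c + R²) + R = R + c + R²)
q(y, u) = y*(210 + 5*y) (q(y, u) = (5*(6 + y + 6²))*y = (5*(6 + y + 36))*y = (5*(42 + y))*y = (210 + 5*y)*y = y*(210 + 5*y))
H(D, E) = -3 (H(D, E) = 14 - 17 = -3)
q(111, x) - H(371, -59) = 5*111*(42 + 111) - 1*(-3) = 5*111*153 + 3 = 84915 + 3 = 84918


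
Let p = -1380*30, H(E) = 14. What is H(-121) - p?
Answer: 41414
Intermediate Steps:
p = -41400
H(-121) - p = 14 - 1*(-41400) = 14 + 41400 = 41414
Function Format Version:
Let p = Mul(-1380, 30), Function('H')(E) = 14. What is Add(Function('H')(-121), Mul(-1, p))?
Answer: 41414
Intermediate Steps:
p = -41400
Add(Function('H')(-121), Mul(-1, p)) = Add(14, Mul(-1, -41400)) = Add(14, 41400) = 41414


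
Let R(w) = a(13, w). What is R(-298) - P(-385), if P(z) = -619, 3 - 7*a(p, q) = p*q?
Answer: 8210/7 ≈ 1172.9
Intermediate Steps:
a(p, q) = 3/7 - p*q/7
R(w) = 3/7 - 13*w/7 (R(w) = 3/7 - ⅐*13*w = 3/7 - 13*w/7)
R(-298) - P(-385) = (3/7 - 13/7*(-298)) - 1*(-619) = (3/7 + 3874/7) + 619 = 3877/7 + 619 = 8210/7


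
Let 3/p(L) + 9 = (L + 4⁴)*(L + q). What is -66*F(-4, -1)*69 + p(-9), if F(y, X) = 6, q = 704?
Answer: -4690328541/171656 ≈ -27324.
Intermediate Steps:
p(L) = 3/(-9 + (256 + L)*(704 + L)) (p(L) = 3/(-9 + (L + 4⁴)*(L + 704)) = 3/(-9 + (L + 256)*(704 + L)) = 3/(-9 + (256 + L)*(704 + L)))
-66*F(-4, -1)*69 + p(-9) = -66*6*69 + 3/(180215 + (-9)² + 960*(-9)) = -396*69 + 3/(180215 + 81 - 8640) = -27324 + 3/171656 = -4690328541/171656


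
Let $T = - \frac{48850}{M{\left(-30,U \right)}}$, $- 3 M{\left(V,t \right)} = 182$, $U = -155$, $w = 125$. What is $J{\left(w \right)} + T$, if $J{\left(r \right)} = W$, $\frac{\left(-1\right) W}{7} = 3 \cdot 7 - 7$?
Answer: $\frac{64357}{91} \approx 707.22$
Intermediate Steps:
$W = -98$ ($W = - 7 \left(3 \cdot 7 - 7\right) = - 7 \left(21 - 7\right) = \left(-7\right) 14 = -98$)
$M{\left(V,t \right)} = - \frac{182}{3}$ ($M{\left(V,t \right)} = \left(- \frac{1}{3}\right) 182 = - \frac{182}{3}$)
$J{\left(r \right)} = -98$
$T = \frac{73275}{91}$ ($T = - \frac{48850}{- \frac{182}{3}} = \left(-48850\right) \left(- \frac{3}{182}\right) = \frac{73275}{91} \approx 805.22$)
$J{\left(w \right)} + T = -98 + \frac{73275}{91} = \frac{64357}{91}$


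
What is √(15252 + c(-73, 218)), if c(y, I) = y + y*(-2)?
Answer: 5*√613 ≈ 123.79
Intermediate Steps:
c(y, I) = -y (c(y, I) = y - 2*y = -y)
√(15252 + c(-73, 218)) = √(15252 - 1*(-73)) = √(15252 + 73) = √15325 = 5*√613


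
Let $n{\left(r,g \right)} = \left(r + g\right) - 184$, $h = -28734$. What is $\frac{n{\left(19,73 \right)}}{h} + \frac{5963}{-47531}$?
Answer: $- \frac{83483995}{682877877} \approx -0.12225$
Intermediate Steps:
$n{\left(r,g \right)} = -184 + g + r$ ($n{\left(r,g \right)} = \left(g + r\right) - 184 = -184 + g + r$)
$\frac{n{\left(19,73 \right)}}{h} + \frac{5963}{-47531} = \frac{-184 + 73 + 19}{-28734} + \frac{5963}{-47531} = \left(-92\right) \left(- \frac{1}{28734}\right) + 5963 \left(- \frac{1}{47531}\right) = \frac{46}{14367} - \frac{5963}{47531} = - \frac{83483995}{682877877}$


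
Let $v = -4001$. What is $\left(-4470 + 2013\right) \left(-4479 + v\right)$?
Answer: $20835360$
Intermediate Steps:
$\left(-4470 + 2013\right) \left(-4479 + v\right) = \left(-4470 + 2013\right) \left(-4479 - 4001\right) = \left(-2457\right) \left(-8480\right) = 20835360$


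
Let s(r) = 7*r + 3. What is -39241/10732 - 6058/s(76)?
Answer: -86008391/5741620 ≈ -14.980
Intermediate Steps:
s(r) = 3 + 7*r
-39241/10732 - 6058/s(76) = -39241/10732 - 6058/(3 + 7*76) = -39241*1/10732 - 6058/(3 + 532) = -39241/10732 - 6058/535 = -86008391/5741620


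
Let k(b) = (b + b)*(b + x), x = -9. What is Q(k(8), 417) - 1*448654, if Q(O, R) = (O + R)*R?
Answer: -281437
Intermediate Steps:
k(b) = 2*b*(-9 + b) (k(b) = (b + b)*(b - 9) = (2*b)*(-9 + b) = 2*b*(-9 + b))
Q(O, R) = R*(O + R)
Q(k(8), 417) - 1*448654 = 417*(2*8*(-9 + 8) + 417) - 1*448654 = 417*(2*8*(-1) + 417) - 448654 = 417*(-16 + 417) - 448654 = 417*401 - 448654 = 167217 - 448654 = -281437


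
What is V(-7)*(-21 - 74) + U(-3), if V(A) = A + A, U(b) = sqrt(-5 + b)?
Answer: 1330 + 2*I*sqrt(2) ≈ 1330.0 + 2.8284*I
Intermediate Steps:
V(A) = 2*A
V(-7)*(-21 - 74) + U(-3) = (2*(-7))*(-21 - 74) + sqrt(-5 - 3) = -14*(-95) + sqrt(-8) = 1330 + 2*I*sqrt(2)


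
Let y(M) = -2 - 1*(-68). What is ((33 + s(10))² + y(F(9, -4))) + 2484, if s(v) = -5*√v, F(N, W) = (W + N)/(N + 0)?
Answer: 3889 - 330*√10 ≈ 2845.4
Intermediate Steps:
F(N, W) = (N + W)/N
y(M) = 66 (y(M) = -2 + 68 = 66)
((33 + s(10))² + y(F(9, -4))) + 2484 = ((33 - 5*√10)² + 66) + 2484 = (66 + (33 - 5*√10)²) + 2484 = 2550 + (33 - 5*√10)²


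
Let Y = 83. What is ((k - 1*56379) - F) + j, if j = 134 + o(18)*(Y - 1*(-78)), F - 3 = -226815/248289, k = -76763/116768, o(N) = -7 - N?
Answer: -582480015037161/9664069984 ≈ -60273.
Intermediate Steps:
k = -76763/116768 (k = -76763*1/116768 = -76763/116768 ≈ -0.65740)
F = 172684/82763 (F = 3 - 226815/248289 = 3 - 226815*1/248289 = 3 - 75605/82763 = 172684/82763 ≈ 2.0865)
j = -3891 (j = 134 + (-7 - 1*18)*(83 - 1*(-78)) = 134 + (-7 - 18)*(83 + 78) = 134 - 25*161 = 134 - 4025 = -3891)
((k - 1*56379) - F) + j = ((-76763/116768 - 1*56379) - 1*172684/82763) - 3891 = ((-76763/116768 - 56379) - 172684/82763) - 3891 = (-6583339835/116768 - 172684/82763) - 3891 = -544877118729417/9664069984 - 3891 = -582480015037161/9664069984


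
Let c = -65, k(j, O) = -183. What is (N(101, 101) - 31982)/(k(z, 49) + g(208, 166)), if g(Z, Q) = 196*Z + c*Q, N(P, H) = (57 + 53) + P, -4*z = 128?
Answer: -31771/29795 ≈ -1.0663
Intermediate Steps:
z = -32 (z = -¼*128 = -32)
N(P, H) = 110 + P
g(Z, Q) = -65*Q + 196*Z (g(Z, Q) = 196*Z - 65*Q = -65*Q + 196*Z)
(N(101, 101) - 31982)/(k(z, 49) + g(208, 166)) = ((110 + 101) - 31982)/(-183 + (-65*166 + 196*208)) = (211 - 31982)/(-183 + (-10790 + 40768)) = -31771/(-183 + 29978) = -31771/29795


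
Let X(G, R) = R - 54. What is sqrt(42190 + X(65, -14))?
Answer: sqrt(42122) ≈ 205.24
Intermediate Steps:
X(G, R) = -54 + R
sqrt(42190 + X(65, -14)) = sqrt(42190 + (-54 - 14)) = sqrt(42190 - 68) = sqrt(42122)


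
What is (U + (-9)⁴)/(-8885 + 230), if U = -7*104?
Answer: -5833/8655 ≈ -0.67395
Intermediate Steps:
U = -728
(U + (-9)⁴)/(-8885 + 230) = (-728 + (-9)⁴)/(-8885 + 230) = (-728 + 6561)/(-8655) = 5833*(-1/8655) = -5833/8655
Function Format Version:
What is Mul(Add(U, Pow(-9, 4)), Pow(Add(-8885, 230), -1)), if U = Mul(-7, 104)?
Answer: Rational(-5833, 8655) ≈ -0.67395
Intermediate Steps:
U = -728
Mul(Add(U, Pow(-9, 4)), Pow(Add(-8885, 230), -1)) = Mul(Add(-728, Pow(-9, 4)), Pow(Add(-8885, 230), -1)) = Mul(Add(-728, 6561), Pow(-8655, -1)) = Mul(5833, Rational(-1, 8655)) = Rational(-5833, 8655)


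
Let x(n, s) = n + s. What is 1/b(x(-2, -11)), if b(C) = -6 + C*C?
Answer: 1/163 ≈ 0.0061350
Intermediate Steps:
b(C) = -6 + C²
1/b(x(-2, -11)) = 1/(-6 + (-2 - 11)²) = 1/(-6 + (-13)²) = 1/(-6 + 169) = 1/163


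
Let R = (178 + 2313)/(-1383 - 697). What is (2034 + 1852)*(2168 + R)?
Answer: 8757001907/1040 ≈ 8.4202e+6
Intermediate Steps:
R = -2491/2080 (R = 2491/(-2080) = 2491*(-1/2080) = -2491/2080 ≈ -1.1976)
(2034 + 1852)*(2168 + R) = (2034 + 1852)*(2168 - 2491/2080) = 3886*(4506949/2080) = 8757001907/1040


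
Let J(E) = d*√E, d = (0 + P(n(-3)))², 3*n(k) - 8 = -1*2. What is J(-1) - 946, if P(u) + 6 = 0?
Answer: -946 + 36*I ≈ -946.0 + 36.0*I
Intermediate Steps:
n(k) = 2 (n(k) = 8/3 + (-1*2)/3 = 8/3 + (⅓)*(-2) = 8/3 - ⅔ = 2)
P(u) = -6 (P(u) = -6 + 0 = -6)
d = 36 (d = (0 - 6)² = (-6)² = 36)
J(E) = 36*√E
J(-1) - 946 = 36*√(-1) - 946 = 36*I - 946 = -946 + 36*I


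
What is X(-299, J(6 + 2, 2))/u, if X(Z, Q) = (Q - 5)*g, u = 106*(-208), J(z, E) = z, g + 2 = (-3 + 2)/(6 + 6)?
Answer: 25/88192 ≈ 0.00028347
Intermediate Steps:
g = -25/12 (g = -2 + (-3 + 2)/(6 + 6) = -2 - 1/12 = -25/12 ≈ -2.0833)
u = -22048
X(Z, Q) = 125/12 - 25*Q/12 (X(Z, Q) = (Q - 5)*(-25/12) = (-5 + Q)*(-25/12) = 125/12 - 25*Q/12)
X(-299, J(6 + 2, 2))/u = (125/12 - 25*(6 + 2)/12)/(-22048) = (125/12 - 25/12*8)*(-1/22048) = (125/12 - 50/3)*(-1/22048) = -25/4*(-1/22048) = 25/88192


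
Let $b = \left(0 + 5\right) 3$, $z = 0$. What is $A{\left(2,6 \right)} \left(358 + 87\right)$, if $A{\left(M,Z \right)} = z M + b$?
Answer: $6675$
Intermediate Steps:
$b = 15$ ($b = 5 \cdot 3 = 15$)
$A{\left(M,Z \right)} = 15$ ($A{\left(M,Z \right)} = 0 M + 15 = 0 + 15 = 15$)
$A{\left(2,6 \right)} \left(358 + 87\right) = 15 \left(358 + 87\right) = 15 \cdot 445 = 6675$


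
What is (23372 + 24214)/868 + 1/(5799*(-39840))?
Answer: 392639155889/7161996960 ≈ 54.823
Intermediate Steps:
(23372 + 24214)/868 + 1/(5799*(-39840)) = 47586*(1/868) + (1/5799)*(-1/39840) = 3399/62 - 1/231032160 = 392639155889/7161996960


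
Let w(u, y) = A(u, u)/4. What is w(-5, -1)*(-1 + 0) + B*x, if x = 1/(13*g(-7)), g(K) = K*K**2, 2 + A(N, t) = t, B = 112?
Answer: 4395/2548 ≈ 1.7249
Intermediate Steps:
A(N, t) = -2 + t
g(K) = K**3
w(u, y) = -1/2 + u/4 (w(u, y) = (-2 + u)/4 = (-2 + u)*(1/4) = -1/2 + u/4)
x = -1/4459 (x = 1/(13*((-7)**3)) = (1/13)/(-343) = (1/13)*(-1/343) = -1/4459 ≈ -0.00022427)
w(-5, -1)*(-1 + 0) + B*x = (-1/2 + (1/4)*(-5))*(-1 + 0) + 112*(-1/4459) = (-1/2 - 5/4)*(-1) - 16/637 = -7/4*(-1) - 16/637 = 7/4 - 16/637 = 4395/2548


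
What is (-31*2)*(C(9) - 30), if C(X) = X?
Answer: 1302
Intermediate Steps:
(-31*2)*(C(9) - 30) = (-31*2)*(9 - 30) = -62*(-21) = 1302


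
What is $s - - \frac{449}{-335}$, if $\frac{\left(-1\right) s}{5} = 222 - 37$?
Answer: $- \frac{310324}{335} \approx -926.34$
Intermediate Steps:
$s = -925$ ($s = - 5 \left(222 - 37\right) = \left(-5\right) 185 = -925$)
$s - - \frac{449}{-335} = -925 - - \frac{449}{-335} = -925 - \left(-449\right) \left(- \frac{1}{335}\right) = -925 - \frac{449}{335} = - \frac{310324}{335}$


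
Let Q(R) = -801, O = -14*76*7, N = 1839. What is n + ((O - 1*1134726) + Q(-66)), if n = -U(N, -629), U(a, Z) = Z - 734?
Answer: -1141612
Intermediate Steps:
U(a, Z) = -734 + Z
O = -7448 (O = -1064*7 = -7448)
n = 1363 (n = -(-734 - 629) = -1*(-1363) = 1363)
n + ((O - 1*1134726) + Q(-66)) = 1363 + ((-7448 - 1*1134726) - 801) = 1363 + ((-7448 - 1134726) - 801) = 1363 + (-1142174 - 801) = 1363 - 1142975 = -1141612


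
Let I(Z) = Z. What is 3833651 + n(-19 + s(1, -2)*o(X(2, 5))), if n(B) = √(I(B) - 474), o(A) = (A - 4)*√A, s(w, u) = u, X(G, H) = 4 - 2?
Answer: 3833651 + √(-493 + 4*√2) ≈ 3.8337e+6 + 22.076*I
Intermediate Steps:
X(G, H) = 2
o(A) = √A*(-4 + A) (o(A) = (-4 + A)*√A = √A*(-4 + A))
n(B) = √(-474 + B) (n(B) = √(B - 474) = √(-474 + B))
3833651 + n(-19 + s(1, -2)*o(X(2, 5))) = 3833651 + √(-474 + (-19 - 2*√2*(-4 + 2))) = 3833651 + √(-474 + (-19 - 2*√2*(-2))) = 3833651 + √(-474 + (-19 - (-4)*√2)) = 3833651 + √(-474 + (-19 + 4*√2)) = 3833651 + √(-493 + 4*√2)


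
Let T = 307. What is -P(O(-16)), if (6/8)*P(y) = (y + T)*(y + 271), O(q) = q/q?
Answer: -335104/3 ≈ -1.1170e+5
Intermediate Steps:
O(q) = 1
P(y) = 4*(271 + y)*(307 + y)/3 (P(y) = 4*((y + 307)*(y + 271))/3 = 4*((307 + y)*(271 + y))/3 = 4*((271 + y)*(307 + y))/3 = 4*(271 + y)*(307 + y)/3)
-P(O(-16)) = -(332788/3 + (4/3)*1² + (2312/3)*1) = -(332788/3 + (4/3)*1 + 2312/3) = -(332788/3 + 4/3 + 2312/3) = -1*335104/3 = -335104/3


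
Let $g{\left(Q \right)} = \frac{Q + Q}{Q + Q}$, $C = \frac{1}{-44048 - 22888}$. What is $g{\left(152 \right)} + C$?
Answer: $\frac{66935}{66936} \approx 0.99998$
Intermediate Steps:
$C = - \frac{1}{66936}$ ($C = \frac{1}{-66936} = - \frac{1}{66936} \approx -1.494 \cdot 10^{-5}$)
$g{\left(Q \right)} = 1$ ($g{\left(Q \right)} = \frac{2 Q}{2 Q} = 2 Q \frac{1}{2 Q} = 1$)
$g{\left(152 \right)} + C = 1 - \frac{1}{66936} = \frac{66935}{66936}$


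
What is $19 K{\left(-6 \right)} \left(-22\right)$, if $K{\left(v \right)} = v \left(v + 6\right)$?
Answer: $0$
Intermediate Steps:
$K{\left(v \right)} = v \left(6 + v\right)$
$19 K{\left(-6 \right)} \left(-22\right) = 19 \left(- 6 \left(6 - 6\right)\right) \left(-22\right) = 19 \left(\left(-6\right) 0\right) \left(-22\right) = 19 \cdot 0 \left(-22\right) = 0 \left(-22\right) = 0$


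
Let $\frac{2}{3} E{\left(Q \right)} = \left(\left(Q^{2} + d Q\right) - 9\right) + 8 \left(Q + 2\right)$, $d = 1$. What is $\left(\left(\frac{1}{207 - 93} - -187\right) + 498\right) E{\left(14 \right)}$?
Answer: $\frac{25691939}{76} \approx 3.3805 \cdot 10^{5}$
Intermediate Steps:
$E{\left(Q \right)} = \frac{21}{2} + \frac{3 Q^{2}}{2} + \frac{27 Q}{2}$ ($E{\left(Q \right)} = \frac{3 \left(\left(\left(Q^{2} + 1 Q\right) - 9\right) + 8 \left(Q + 2\right)\right)}{2} = \frac{3 \left(\left(\left(Q^{2} + Q\right) - 9\right) + 8 \left(2 + Q\right)\right)}{2} = \frac{3 \left(\left(\left(Q + Q^{2}\right) - 9\right) + \left(16 + 8 Q\right)\right)}{2} = \frac{3 \left(\left(-9 + Q + Q^{2}\right) + \left(16 + 8 Q\right)\right)}{2} = \frac{3 \left(7 + Q^{2} + 9 Q\right)}{2} = \frac{21}{2} + \frac{3 Q^{2}}{2} + \frac{27 Q}{2}$)
$\left(\left(\frac{1}{207 - 93} - -187\right) + 498\right) E{\left(14 \right)} = \left(\left(\frac{1}{207 - 93} - -187\right) + 498\right) \left(\frac{21}{2} + \frac{3 \cdot 14^{2}}{2} + \frac{27}{2} \cdot 14\right) = \left(\left(\frac{1}{207 - 93} + 187\right) + 498\right) \left(\frac{21}{2} + \frac{3}{2} \cdot 196 + 189\right) = \left(\left(\frac{1}{114} + 187\right) + 498\right) \left(\frac{21}{2} + 294 + 189\right) = \left(\left(\frac{1}{114} + 187\right) + 498\right) \frac{987}{2} = \left(\frac{21319}{114} + 498\right) \frac{987}{2} = \frac{78091}{114} \cdot \frac{987}{2} = \frac{25691939}{76}$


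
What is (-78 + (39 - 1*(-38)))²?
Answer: 1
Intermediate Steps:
(-78 + (39 - 1*(-38)))² = (-78 + (39 + 38))² = (-78 + 77)² = (-1)² = 1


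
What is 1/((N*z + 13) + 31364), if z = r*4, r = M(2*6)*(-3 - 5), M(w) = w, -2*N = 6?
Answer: 1/32529 ≈ 3.0742e-5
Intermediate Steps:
N = -3 (N = -1/2*6 = -3)
r = -96 (r = (2*6)*(-3 - 5) = 12*(-8) = -96)
z = -384 (z = -96*4 = -384)
1/((N*z + 13) + 31364) = 1/((-3*(-384) + 13) + 31364) = 1/((1152 + 13) + 31364) = 1/(1165 + 31364) = 1/32529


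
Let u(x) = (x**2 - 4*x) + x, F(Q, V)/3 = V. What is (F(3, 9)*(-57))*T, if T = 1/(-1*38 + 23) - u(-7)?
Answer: 539163/5 ≈ 1.0783e+5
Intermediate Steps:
F(Q, V) = 3*V
u(x) = x**2 - 3*x
T = -1051/15 (T = 1/(-1*38 + 23) - (-7)*(-3 - 7) = 1/(-38 + 23) - (-7)*(-10) = 1/(-15) - 1*70 = -1/15 - 70 = -1051/15 ≈ -70.067)
(F(3, 9)*(-57))*T = ((3*9)*(-57))*(-1051/15) = (27*(-57))*(-1051/15) = -1539*(-1051/15) = 539163/5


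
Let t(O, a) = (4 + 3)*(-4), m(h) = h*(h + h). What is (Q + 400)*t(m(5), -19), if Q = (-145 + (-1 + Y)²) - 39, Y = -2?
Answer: -6300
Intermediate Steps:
m(h) = 2*h² (m(h) = h*(2*h) = 2*h²)
t(O, a) = -28 (t(O, a) = 7*(-4) = -28)
Q = -175 (Q = (-145 + (-1 - 2)²) - 39 = (-145 + (-3)²) - 39 = (-145 + 9) - 39 = -136 - 39 = -175)
(Q + 400)*t(m(5), -19) = (-175 + 400)*(-28) = 225*(-28) = -6300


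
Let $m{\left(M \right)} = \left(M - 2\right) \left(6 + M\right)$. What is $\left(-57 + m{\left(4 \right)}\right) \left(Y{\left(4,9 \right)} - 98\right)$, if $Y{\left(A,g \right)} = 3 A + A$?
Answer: $3034$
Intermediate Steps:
$Y{\left(A,g \right)} = 4 A$
$m{\left(M \right)} = \left(-2 + M\right) \left(6 + M\right)$
$\left(-57 + m{\left(4 \right)}\right) \left(Y{\left(4,9 \right)} - 98\right) = \left(-57 + \left(-12 + 4^{2} + 4 \cdot 4\right)\right) \left(4 \cdot 4 - 98\right) = \left(-57 + \left(-12 + 16 + 16\right)\right) \left(16 - 98\right) = \left(-57 + 20\right) \left(-82\right) = \left(-37\right) \left(-82\right) = 3034$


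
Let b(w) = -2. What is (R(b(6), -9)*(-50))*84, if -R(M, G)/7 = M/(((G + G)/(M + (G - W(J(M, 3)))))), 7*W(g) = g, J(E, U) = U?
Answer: -112000/3 ≈ -37333.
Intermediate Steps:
W(g) = g/7
R(M, G) = -7*M*(-3/7 + G + M)/(2*G) (R(M, G) = -7*M/((G + G)/(M + (G - 3/7))) = -7*M/((2*G)/(M + (G - 1*3/7))) = -7*M/((2*G)/(M + (G - 3/7))) = -7*M/((2*G)/(M + (-3/7 + G))) = -7*M/((2*G)/(-3/7 + G + M)) = -7*M/(2*G/(-3/7 + G + M)) = -7*M*(-3/7 + G + M)/(2*G))
(R(b(6), -9)*(-50))*84 = (((½)*(-2)*(3 - 7*(-9) - 7*(-2))/(-9))*(-50))*84 = (((½)*(-2)*(-⅑)*(3 + 63 + 14))*(-50))*84 = (((½)*(-2)*(-⅑)*80)*(-50))*84 = ((80/9)*(-50))*84 = -4000/9*84 = -112000/3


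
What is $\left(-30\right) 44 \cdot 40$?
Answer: $-52800$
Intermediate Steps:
$\left(-30\right) 44 \cdot 40 = \left(-1320\right) 40 = -52800$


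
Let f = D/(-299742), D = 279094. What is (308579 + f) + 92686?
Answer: 60137847268/149871 ≈ 4.0126e+5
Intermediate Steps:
f = -139547/149871 (f = 279094/(-299742) = 279094*(-1/299742) = -139547/149871 ≈ -0.93111)
(308579 + f) + 92686 = (308579 - 139547/149871) + 92686 = 46246903762/149871 + 92686 = 60137847268/149871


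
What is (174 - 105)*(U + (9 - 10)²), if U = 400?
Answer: 27669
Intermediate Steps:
(174 - 105)*(U + (9 - 10)²) = (174 - 105)*(400 + (9 - 10)²) = 69*(400 + (-1)²) = 69*(400 + 1) = 69*401 = 27669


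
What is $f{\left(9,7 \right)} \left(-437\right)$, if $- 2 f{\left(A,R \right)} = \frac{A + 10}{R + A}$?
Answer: $\frac{8303}{32} \approx 259.47$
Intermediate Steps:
$f{\left(A,R \right)} = - \frac{10 + A}{2 \left(A + R\right)}$ ($f{\left(A,R \right)} = - \frac{\left(A + 10\right) \frac{1}{R + A}}{2} = - \frac{\left(10 + A\right) \frac{1}{A + R}}{2} = - \frac{\frac{1}{A + R} \left(10 + A\right)}{2} = - \frac{10 + A}{2 \left(A + R\right)}$)
$f{\left(9,7 \right)} \left(-437\right) = \frac{-5 - \frac{9}{2}}{9 + 7} \left(-437\right) = \frac{-5 - \frac{9}{2}}{16} \left(-437\right) = \frac{1}{16} \left(- \frac{19}{2}\right) \left(-437\right) = \left(- \frac{19}{32}\right) \left(-437\right) = \frac{8303}{32}$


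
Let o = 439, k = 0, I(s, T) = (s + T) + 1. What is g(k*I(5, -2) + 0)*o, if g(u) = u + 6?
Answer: 2634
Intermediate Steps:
I(s, T) = 1 + T + s (I(s, T) = (T + s) + 1 = 1 + T + s)
g(u) = 6 + u
g(k*I(5, -2) + 0)*o = (6 + (0*(1 - 2 + 5) + 0))*439 = (6 + (0*4 + 0))*439 = (6 + (0 + 0))*439 = (6 + 0)*439 = 6*439 = 2634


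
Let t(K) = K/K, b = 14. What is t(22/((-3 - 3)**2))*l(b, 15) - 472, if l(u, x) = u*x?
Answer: -262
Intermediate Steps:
t(K) = 1
t(22/((-3 - 3)**2))*l(b, 15) - 472 = 1*(14*15) - 472 = 1*210 - 472 = 210 - 472 = -262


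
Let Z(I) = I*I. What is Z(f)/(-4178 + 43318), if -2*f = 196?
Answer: 2401/9785 ≈ 0.24538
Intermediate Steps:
f = -98 (f = -½*196 = -98)
Z(I) = I²
Z(f)/(-4178 + 43318) = (-98)²/(-4178 + 43318) = 9604/39140 = 9604*(1/39140) = 2401/9785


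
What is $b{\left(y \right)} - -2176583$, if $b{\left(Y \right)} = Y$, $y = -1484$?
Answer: $2175099$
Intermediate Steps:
$b{\left(y \right)} - -2176583 = -1484 - -2176583 = -1484 + 2176583 = 2175099$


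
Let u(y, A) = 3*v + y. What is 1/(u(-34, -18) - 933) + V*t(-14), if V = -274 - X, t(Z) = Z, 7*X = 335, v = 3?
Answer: 4316747/958 ≈ 4506.0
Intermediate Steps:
X = 335/7 (X = (⅐)*335 = 335/7 ≈ 47.857)
u(y, A) = 9 + y (u(y, A) = 3*3 + y = 9 + y)
V = -2253/7 (V = -274 - 1*335/7 = -274 - 335/7 = -2253/7 ≈ -321.86)
1/(u(-34, -18) - 933) + V*t(-14) = 1/((9 - 34) - 933) - 2253/7*(-14) = 1/(-25 - 933) + 4506 = 1/(-958) + 4506 = -1/958 + 4506 = 4316747/958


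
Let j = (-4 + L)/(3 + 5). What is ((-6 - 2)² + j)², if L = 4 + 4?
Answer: 16641/4 ≈ 4160.3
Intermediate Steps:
L = 8
j = ½ (j = (-4 + 8)/(3 + 5) = 4/8 = 4*(⅛) = ½ ≈ 0.50000)
((-6 - 2)² + j)² = ((-6 - 2)² + ½)² = ((-8)² + ½)² = (64 + ½)² = (129/2)² = 16641/4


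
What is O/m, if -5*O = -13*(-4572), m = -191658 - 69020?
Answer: 29718/651695 ≈ 0.045601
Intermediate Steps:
m = -260678
O = -59436/5 (O = -(-13)*(-4572)/5 = -1/5*59436 = -59436/5 ≈ -11887.)
O/m = -59436/5/(-260678) = -59436/5*(-1/260678) = 29718/651695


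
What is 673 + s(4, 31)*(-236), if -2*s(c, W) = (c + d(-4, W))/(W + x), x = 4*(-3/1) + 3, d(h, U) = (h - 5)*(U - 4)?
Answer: -6698/11 ≈ -608.91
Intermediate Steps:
d(h, U) = (-5 + h)*(-4 + U)
x = -9 (x = 4*(-3*1) + 3 = 4*(-3) + 3 = -12 + 3 = -9)
s(c, W) = -(36 + c - 9*W)/(2*(-9 + W)) (s(c, W) = -(c + (20 - 5*W - 4*(-4) + W*(-4)))/(2*(W - 9)) = -(c + (20 - 5*W + 16 - 4*W))/(2*(-9 + W)) = -(c + (36 - 9*W))/(2*(-9 + W)) = -(36 + c - 9*W)/(2*(-9 + W)))
673 + s(4, 31)*(-236) = 673 + ((-36 - 1*4 + 9*31)/(2*(-9 + 31)))*(-236) = 673 + ((1/2)*(-36 - 4 + 279)/22)*(-236) = 673 + ((1/2)*(1/22)*239)*(-236) = 673 + (239/44)*(-236) = 673 - 14101/11 = -6698/11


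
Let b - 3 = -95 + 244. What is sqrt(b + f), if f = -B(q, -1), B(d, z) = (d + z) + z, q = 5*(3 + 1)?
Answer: sqrt(134) ≈ 11.576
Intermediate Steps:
q = 20 (q = 5*4 = 20)
b = 152 (b = 3 + (-95 + 244) = 3 + 149 = 152)
B(d, z) = d + 2*z
f = -18 (f = -(20 + 2*(-1)) = -(20 - 2) = -1*18 = -18)
sqrt(b + f) = sqrt(152 - 18) = sqrt(134)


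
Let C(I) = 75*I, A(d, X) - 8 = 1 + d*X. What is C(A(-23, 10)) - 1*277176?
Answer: -293751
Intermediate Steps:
A(d, X) = 9 + X*d (A(d, X) = 8 + (1 + d*X) = 8 + (1 + X*d) = 9 + X*d)
C(A(-23, 10)) - 1*277176 = 75*(9 + 10*(-23)) - 1*277176 = 75*(9 - 230) - 277176 = 75*(-221) - 277176 = -16575 - 277176 = -293751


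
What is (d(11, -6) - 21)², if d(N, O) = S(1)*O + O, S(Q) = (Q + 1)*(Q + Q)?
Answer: 2601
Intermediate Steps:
S(Q) = 2*Q*(1 + Q) (S(Q) = (1 + Q)*(2*Q) = 2*Q*(1 + Q))
d(N, O) = 5*O (d(N, O) = (2*1*(1 + 1))*O + O = (2*1*2)*O + O = 4*O + O = 5*O)
(d(11, -6) - 21)² = (5*(-6) - 21)² = (-30 - 21)² = (-51)² = 2601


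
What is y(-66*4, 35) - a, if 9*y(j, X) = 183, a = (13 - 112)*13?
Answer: 3922/3 ≈ 1307.3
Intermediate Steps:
a = -1287 (a = -99*13 = -1287)
y(j, X) = 61/3 (y(j, X) = (⅑)*183 = 61/3)
y(-66*4, 35) - a = 61/3 - 1*(-1287) = 61/3 + 1287 = 3922/3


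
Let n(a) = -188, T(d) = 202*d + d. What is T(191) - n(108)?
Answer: 38961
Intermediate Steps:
T(d) = 203*d
T(191) - n(108) = 203*191 - 1*(-188) = 38773 + 188 = 38961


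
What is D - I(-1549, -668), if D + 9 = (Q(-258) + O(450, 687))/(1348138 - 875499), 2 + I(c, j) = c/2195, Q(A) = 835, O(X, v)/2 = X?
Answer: -6526172099/1037442605 ≈ -6.2906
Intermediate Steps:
O(X, v) = 2*X
I(c, j) = -2 + c/2195
D = -4252016/472639 (D = -9 + (835 + 2*450)/(1348138 - 875499) = -9 + (835 + 900)/472639 = -9 + 1735*(1/472639) = -9 + 1735/472639 = -4252016/472639 ≈ -8.9963)
D - I(-1549, -668) = -4252016/472639 - (-2 + (1/2195)*(-1549)) = -4252016/472639 - (-2 - 1549/2195) = -4252016/472639 - 1*(-5939/2195) = -4252016/472639 + 5939/2195 = -6526172099/1037442605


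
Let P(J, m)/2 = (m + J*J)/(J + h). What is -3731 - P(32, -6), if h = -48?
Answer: -14415/4 ≈ -3603.8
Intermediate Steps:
P(J, m) = 2*(m + J²)/(-48 + J) (P(J, m) = 2*((m + J*J)/(J - 48)) = 2*((m + J²)/(-48 + J)) = 2*(m + J²)/(-48 + J))
-3731 - P(32, -6) = -3731 - 2*(-6 + 32²)/(-48 + 32) = -3731 - 2*(-6 + 1024)/(-16) = -3731 - 2*(-1)*1018/16 = -3731 - 1*(-509/4) = -3731 + 509/4 = -14415/4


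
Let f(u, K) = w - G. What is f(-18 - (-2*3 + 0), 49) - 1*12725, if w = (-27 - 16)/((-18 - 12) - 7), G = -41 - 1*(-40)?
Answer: -470745/37 ≈ -12723.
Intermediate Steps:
G = -1 (G = -41 + 40 = -1)
w = 43/37 (w = -43/(-30 - 7) = -43/(-37) = -43*(-1/37) = 43/37 ≈ 1.1622)
f(u, K) = 80/37 (f(u, K) = 43/37 - 1*(-1) = 43/37 + 1 = 80/37)
f(-18 - (-2*3 + 0), 49) - 1*12725 = 80/37 - 1*12725 = 80/37 - 12725 = -470745/37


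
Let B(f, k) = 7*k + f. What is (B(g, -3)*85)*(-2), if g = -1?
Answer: 3740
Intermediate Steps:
B(f, k) = f + 7*k
(B(g, -3)*85)*(-2) = ((-1 + 7*(-3))*85)*(-2) = ((-1 - 21)*85)*(-2) = -22*85*(-2) = -1870*(-2) = 3740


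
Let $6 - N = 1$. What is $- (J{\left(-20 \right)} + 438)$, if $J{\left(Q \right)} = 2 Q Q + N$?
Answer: $-1243$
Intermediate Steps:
$N = 5$ ($N = 6 - 1 = 5$)
$J{\left(Q \right)} = 5 + 2 Q^{2}$ ($J{\left(Q \right)} = 2 Q Q + 5 = 2 Q^{2} + 5 = 5 + 2 Q^{2}$)
$- (J{\left(-20 \right)} + 438) = - (\left(5 + 2 \left(-20\right)^{2}\right) + 438) = - (\left(5 + 2 \cdot 400\right) + 438) = - (\left(5 + 800\right) + 438) = - (805 + 438) = \left(-1\right) 1243 = -1243$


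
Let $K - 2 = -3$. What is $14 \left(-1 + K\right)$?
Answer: $-28$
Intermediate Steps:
$K = -1$ ($K = 2 - 3 = -1$)
$14 \left(-1 + K\right) = 14 \left(-1 - 1\right) = 14 \left(-2\right) = -28$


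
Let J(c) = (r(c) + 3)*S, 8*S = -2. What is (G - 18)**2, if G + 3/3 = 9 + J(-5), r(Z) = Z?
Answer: 361/4 ≈ 90.250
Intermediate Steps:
S = -1/4 (S = (1/8)*(-2) = -1/4 ≈ -0.25000)
J(c) = -3/4 - c/4 (J(c) = (c + 3)*(-1/4) = (3 + c)*(-1/4) = -3/4 - c/4)
G = 17/2 (G = -1 + (9 + (-3/4 - 1/4*(-5))) = -1 + (9 + (-3/4 + 5/4)) = -1 + (9 + 1/2) = -1 + 19/2 = 17/2 ≈ 8.5000)
(G - 18)**2 = (17/2 - 18)**2 = (-19/2)**2 = 361/4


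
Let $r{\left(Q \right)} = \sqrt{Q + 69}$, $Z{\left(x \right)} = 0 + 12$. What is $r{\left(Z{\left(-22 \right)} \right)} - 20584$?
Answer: $-20575$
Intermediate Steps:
$Z{\left(x \right)} = 12$
$r{\left(Q \right)} = \sqrt{69 + Q}$
$r{\left(Z{\left(-22 \right)} \right)} - 20584 = \sqrt{69 + 12} - 20584 = \sqrt{81} - 20584 = 9 - 20584 = -20575$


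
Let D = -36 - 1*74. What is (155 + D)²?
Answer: 2025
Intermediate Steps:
D = -110 (D = -36 - 74 = -110)
(155 + D)² = (155 - 110)² = 45² = 2025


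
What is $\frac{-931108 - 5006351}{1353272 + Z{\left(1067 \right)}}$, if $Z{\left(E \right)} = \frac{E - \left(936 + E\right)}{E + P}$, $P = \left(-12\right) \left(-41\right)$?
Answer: $- \frac{9256498581}{2109750112} \approx -4.3875$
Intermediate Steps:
$P = 492$
$Z{\left(E \right)} = - \frac{936}{492 + E}$ ($Z{\left(E \right)} = \frac{E - \left(936 + E\right)}{E + 492} = - \frac{936}{492 + E}$)
$\frac{-931108 - 5006351}{1353272 + Z{\left(1067 \right)}} = \frac{-931108 - 5006351}{1353272 - \frac{936}{492 + 1067}} = - \frac{5937459}{1353272 - \frac{936}{1559}} = - \frac{5937459}{\frac{2109750112}{1559}} = \left(-5937459\right) \frac{1559}{2109750112} = - \frac{9256498581}{2109750112}$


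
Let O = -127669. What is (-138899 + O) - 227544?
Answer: -494112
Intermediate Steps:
(-138899 + O) - 227544 = (-138899 - 127669) - 227544 = -266568 - 227544 = -494112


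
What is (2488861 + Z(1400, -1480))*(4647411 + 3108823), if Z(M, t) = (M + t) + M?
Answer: 19314426538354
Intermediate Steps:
Z(M, t) = t + 2*M
(2488861 + Z(1400, -1480))*(4647411 + 3108823) = (2488861 + (-1480 + 2*1400))*(4647411 + 3108823) = (2488861 + (-1480 + 2800))*7756234 = (2488861 + 1320)*7756234 = 2490181*7756234 = 19314426538354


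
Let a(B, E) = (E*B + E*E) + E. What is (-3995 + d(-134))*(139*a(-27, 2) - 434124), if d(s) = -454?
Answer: 1961101404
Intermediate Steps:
a(B, E) = E + E² + B*E (a(B, E) = (B*E + E²) + E = (E² + B*E) + E = E + E² + B*E)
(-3995 + d(-134))*(139*a(-27, 2) - 434124) = (-3995 - 454)*(139*(2*(1 - 27 + 2)) - 434124) = -4449*(139*(2*(-24)) - 434124) = -4449*(139*(-48) - 434124) = -4449*(-6672 - 434124) = -4449*(-440796) = 1961101404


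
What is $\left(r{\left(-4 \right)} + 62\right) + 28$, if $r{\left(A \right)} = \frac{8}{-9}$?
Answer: $\frac{802}{9} \approx 89.111$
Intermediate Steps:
$r{\left(A \right)} = - \frac{8}{9}$ ($r{\left(A \right)} = 8 \left(- \frac{1}{9}\right) = - \frac{8}{9}$)
$\left(r{\left(-4 \right)} + 62\right) + 28 = \left(- \frac{8}{9} + 62\right) + 28 = \frac{550}{9} + 28 = \frac{802}{9}$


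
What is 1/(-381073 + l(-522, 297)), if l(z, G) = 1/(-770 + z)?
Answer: -1292/492346317 ≈ -2.6242e-6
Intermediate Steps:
1/(-381073 + l(-522, 297)) = 1/(-381073 + 1/(-770 - 522)) = 1/(-381073 + 1/(-1292)) = 1/(-381073 - 1/1292) = 1/(-492346317/1292) = -1292/492346317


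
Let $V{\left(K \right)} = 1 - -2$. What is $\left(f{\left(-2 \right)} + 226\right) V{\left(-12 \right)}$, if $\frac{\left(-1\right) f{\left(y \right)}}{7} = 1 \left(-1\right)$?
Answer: $699$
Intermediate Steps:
$V{\left(K \right)} = 3$ ($V{\left(K \right)} = 1 + 2 = 3$)
$f{\left(y \right)} = 7$ ($f{\left(y \right)} = - 7 \cdot 1 \left(-1\right) = \left(-7\right) \left(-1\right) = 7$)
$\left(f{\left(-2 \right)} + 226\right) V{\left(-12 \right)} = \left(7 + 226\right) 3 = 233 \cdot 3 = 699$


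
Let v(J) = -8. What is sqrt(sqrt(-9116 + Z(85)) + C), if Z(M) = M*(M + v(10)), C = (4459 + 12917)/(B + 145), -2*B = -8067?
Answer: sqrt(290422464 + 69839449*I*sqrt(2571))/8357 ≈ 5.2457 + 4.8331*I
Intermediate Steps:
B = 8067/2 (B = -1/2*(-8067) = 8067/2 ≈ 4033.5)
C = 34752/8357 (C = (4459 + 12917)/(8067/2 + 145) = 17376/(8357/2) = 17376*(2/8357) = 34752/8357 ≈ 4.1584)
Z(M) = M*(-8 + M) (Z(M) = M*(M - 8) = M*(-8 + M))
sqrt(sqrt(-9116 + Z(85)) + C) = sqrt(sqrt(-9116 + 85*(-8 + 85)) + 34752/8357) = sqrt(sqrt(-9116 + 85*77) + 34752/8357) = sqrt(sqrt(-9116 + 6545) + 34752/8357) = sqrt(sqrt(-2571) + 34752/8357) = sqrt(I*sqrt(2571) + 34752/8357) = sqrt(34752/8357 + I*sqrt(2571))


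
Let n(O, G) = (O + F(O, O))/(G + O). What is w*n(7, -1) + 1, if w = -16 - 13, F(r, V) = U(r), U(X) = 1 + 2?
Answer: -142/3 ≈ -47.333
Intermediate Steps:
U(X) = 3
F(r, V) = 3
w = -29
n(O, G) = (3 + O)/(G + O) (n(O, G) = (O + 3)/(G + O) = (3 + O)/(G + O))
w*n(7, -1) + 1 = -29*(3 + 7)/(-1 + 7) + 1 = -29*10/6 + 1 = -29*5/3 + 1 = -145/3 + 1 = -142/3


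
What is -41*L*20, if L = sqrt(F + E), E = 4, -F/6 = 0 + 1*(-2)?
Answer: -3280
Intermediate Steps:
F = 12 (F = -6*(0 + 1*(-2)) = -6*(0 - 2) = -6*(-2) = 12)
L = 4 (L = sqrt(12 + 4) = sqrt(16) = 4)
-41*L*20 = -41*4*20 = -164*20 = -3280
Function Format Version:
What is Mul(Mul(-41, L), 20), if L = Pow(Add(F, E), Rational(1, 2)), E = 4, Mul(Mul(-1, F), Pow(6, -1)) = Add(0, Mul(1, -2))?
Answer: -3280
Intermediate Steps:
F = 12 (F = Mul(-6, Add(0, Mul(1, -2))) = Mul(-6, Add(0, -2)) = Mul(-6, -2) = 12)
L = 4 (L = Pow(Add(12, 4), Rational(1, 2)) = Pow(16, Rational(1, 2)) = 4)
Mul(Mul(-41, L), 20) = Mul(Mul(-41, 4), 20) = Mul(-164, 20) = -3280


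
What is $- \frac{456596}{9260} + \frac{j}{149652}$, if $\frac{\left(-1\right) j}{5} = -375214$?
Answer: $- \frac{6369762049}{173222190} \approx -36.772$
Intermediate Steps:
$j = 1876070$ ($j = \left(-5\right) \left(-375214\right) = 1876070$)
$- \frac{456596}{9260} + \frac{j}{149652} = - \frac{456596}{9260} + \frac{1876070}{149652} = \left(-456596\right) \frac{1}{9260} + 1876070 \cdot \frac{1}{149652} = - \frac{114149}{2315} + \frac{938035}{74826} = - \frac{6369762049}{173222190}$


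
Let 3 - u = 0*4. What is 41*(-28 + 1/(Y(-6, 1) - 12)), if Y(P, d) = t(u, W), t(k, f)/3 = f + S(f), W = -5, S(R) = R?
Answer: -48257/42 ≈ -1149.0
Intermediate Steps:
u = 3 (u = 3 - 0*4 = 3 - 1*0 = 3 + 0 = 3)
t(k, f) = 6*f (t(k, f) = 3*(f + f) = 3*(2*f) = 6*f)
Y(P, d) = -30 (Y(P, d) = 6*(-5) = -30)
41*(-28 + 1/(Y(-6, 1) - 12)) = 41*(-28 + 1/(-30 - 12)) = 41*(-28 + 1/(-42)) = 41*(-28 - 1/42) = 41*(-1177/42) = -48257/42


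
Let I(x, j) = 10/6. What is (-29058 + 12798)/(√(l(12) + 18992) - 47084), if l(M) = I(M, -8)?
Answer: 2296757520/6650652187 + 16260*√170943/6650652187 ≈ 0.34635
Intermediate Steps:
I(x, j) = 5/3 (I(x, j) = 10*(⅙) = 5/3)
l(M) = 5/3
(-29058 + 12798)/(√(l(12) + 18992) - 47084) = (-29058 + 12798)/(√(5/3 + 18992) - 47084) = -16260/(√(56981/3) - 47084) = -16260/(√170943/3 - 47084) = -16260/(-47084 + √170943/3)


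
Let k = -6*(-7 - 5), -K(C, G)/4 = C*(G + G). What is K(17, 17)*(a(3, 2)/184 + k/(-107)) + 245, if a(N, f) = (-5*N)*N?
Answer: 5823152/2461 ≈ 2366.2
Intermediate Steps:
K(C, G) = -8*C*G (K(C, G) = -4*C*(G + G) = -4*C*2*G = -8*C*G)
k = 72 (k = -6*(-12) = 72)
a(N, f) = -5*N²
K(17, 17)*(a(3, 2)/184 + k/(-107)) + 245 = (-8*17*17)*(-5*3²/184 + 72/(-107)) + 245 = -2312*(-5*9*(1/184) + 72*(-1/107)) + 245 = -2312*(-45*1/184 - 72/107) + 245 = -2312*(-45/184 - 72/107) + 245 = -2312*(-18063/19688) + 245 = 5220207/2461 + 245 = 5823152/2461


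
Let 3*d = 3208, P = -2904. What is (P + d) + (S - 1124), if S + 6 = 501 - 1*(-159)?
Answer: -6914/3 ≈ -2304.7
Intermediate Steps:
S = 654 (S = -6 + (501 - 1*(-159)) = -6 + (501 + 159) = -6 + 660 = 654)
d = 3208/3 (d = (⅓)*3208 = 3208/3 ≈ 1069.3)
(P + d) + (S - 1124) = (-2904 + 3208/3) + (654 - 1124) = -5504/3 - 470 = -6914/3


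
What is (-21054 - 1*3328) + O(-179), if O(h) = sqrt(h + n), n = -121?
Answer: -24382 + 10*I*sqrt(3) ≈ -24382.0 + 17.32*I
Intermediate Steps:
O(h) = sqrt(-121 + h) (O(h) = sqrt(h - 121) = sqrt(-121 + h))
(-21054 - 1*3328) + O(-179) = (-21054 - 1*3328) + sqrt(-121 - 179) = (-21054 - 3328) + sqrt(-300) = -24382 + 10*I*sqrt(3)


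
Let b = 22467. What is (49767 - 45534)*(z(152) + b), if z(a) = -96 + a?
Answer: 95339859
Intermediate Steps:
(49767 - 45534)*(z(152) + b) = (49767 - 45534)*((-96 + 152) + 22467) = 4233*(56 + 22467) = 4233*22523 = 95339859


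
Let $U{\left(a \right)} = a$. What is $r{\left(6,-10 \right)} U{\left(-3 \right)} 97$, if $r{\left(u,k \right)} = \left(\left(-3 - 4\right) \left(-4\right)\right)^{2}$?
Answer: $-228144$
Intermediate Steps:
$r{\left(u,k \right)} = 784$ ($r{\left(u,k \right)} = \left(\left(-7\right) \left(-4\right)\right)^{2} = 28^{2} = 784$)
$r{\left(6,-10 \right)} U{\left(-3 \right)} 97 = 784 \left(-3\right) 97 = \left(-2352\right) 97 = -228144$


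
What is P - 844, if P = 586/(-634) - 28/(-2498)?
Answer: -334528971/395933 ≈ -844.91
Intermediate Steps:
P = -361519/395933 (P = 586*(-1/634) - 28*(-1/2498) = -293/317 + 14/1249 = -361519/395933 ≈ -0.91308)
P - 844 = -361519/395933 - 844 = -334528971/395933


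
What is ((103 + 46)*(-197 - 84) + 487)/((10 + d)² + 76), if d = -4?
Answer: -20691/56 ≈ -369.48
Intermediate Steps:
((103 + 46)*(-197 - 84) + 487)/((10 + d)² + 76) = ((103 + 46)*(-197 - 84) + 487)/((10 - 4)² + 76) = (149*(-281) + 487)/(6² + 76) = (-41869 + 487)/(36 + 76) = -41382/112 = -41382*1/112 = -20691/56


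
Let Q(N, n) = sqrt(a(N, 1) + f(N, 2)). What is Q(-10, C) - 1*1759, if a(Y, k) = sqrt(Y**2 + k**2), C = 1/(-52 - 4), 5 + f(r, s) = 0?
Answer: -1759 + sqrt(-5 + sqrt(101)) ≈ -1756.8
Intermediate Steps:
f(r, s) = -5 (f(r, s) = -5 + 0 = -5)
C = -1/56 (C = 1/(-56) = -1/56 ≈ -0.017857)
Q(N, n) = sqrt(-5 + sqrt(1 + N**2)) (Q(N, n) = sqrt(sqrt(N**2 + 1**2) - 5) = sqrt(sqrt(N**2 + 1) - 5) = sqrt(sqrt(1 + N**2) - 5) = sqrt(-5 + sqrt(1 + N**2)))
Q(-10, C) - 1*1759 = sqrt(-5 + sqrt(1 + (-10)**2)) - 1*1759 = sqrt(-5 + sqrt(1 + 100)) - 1759 = sqrt(-5 + sqrt(101)) - 1759 = -1759 + sqrt(-5 + sqrt(101))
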